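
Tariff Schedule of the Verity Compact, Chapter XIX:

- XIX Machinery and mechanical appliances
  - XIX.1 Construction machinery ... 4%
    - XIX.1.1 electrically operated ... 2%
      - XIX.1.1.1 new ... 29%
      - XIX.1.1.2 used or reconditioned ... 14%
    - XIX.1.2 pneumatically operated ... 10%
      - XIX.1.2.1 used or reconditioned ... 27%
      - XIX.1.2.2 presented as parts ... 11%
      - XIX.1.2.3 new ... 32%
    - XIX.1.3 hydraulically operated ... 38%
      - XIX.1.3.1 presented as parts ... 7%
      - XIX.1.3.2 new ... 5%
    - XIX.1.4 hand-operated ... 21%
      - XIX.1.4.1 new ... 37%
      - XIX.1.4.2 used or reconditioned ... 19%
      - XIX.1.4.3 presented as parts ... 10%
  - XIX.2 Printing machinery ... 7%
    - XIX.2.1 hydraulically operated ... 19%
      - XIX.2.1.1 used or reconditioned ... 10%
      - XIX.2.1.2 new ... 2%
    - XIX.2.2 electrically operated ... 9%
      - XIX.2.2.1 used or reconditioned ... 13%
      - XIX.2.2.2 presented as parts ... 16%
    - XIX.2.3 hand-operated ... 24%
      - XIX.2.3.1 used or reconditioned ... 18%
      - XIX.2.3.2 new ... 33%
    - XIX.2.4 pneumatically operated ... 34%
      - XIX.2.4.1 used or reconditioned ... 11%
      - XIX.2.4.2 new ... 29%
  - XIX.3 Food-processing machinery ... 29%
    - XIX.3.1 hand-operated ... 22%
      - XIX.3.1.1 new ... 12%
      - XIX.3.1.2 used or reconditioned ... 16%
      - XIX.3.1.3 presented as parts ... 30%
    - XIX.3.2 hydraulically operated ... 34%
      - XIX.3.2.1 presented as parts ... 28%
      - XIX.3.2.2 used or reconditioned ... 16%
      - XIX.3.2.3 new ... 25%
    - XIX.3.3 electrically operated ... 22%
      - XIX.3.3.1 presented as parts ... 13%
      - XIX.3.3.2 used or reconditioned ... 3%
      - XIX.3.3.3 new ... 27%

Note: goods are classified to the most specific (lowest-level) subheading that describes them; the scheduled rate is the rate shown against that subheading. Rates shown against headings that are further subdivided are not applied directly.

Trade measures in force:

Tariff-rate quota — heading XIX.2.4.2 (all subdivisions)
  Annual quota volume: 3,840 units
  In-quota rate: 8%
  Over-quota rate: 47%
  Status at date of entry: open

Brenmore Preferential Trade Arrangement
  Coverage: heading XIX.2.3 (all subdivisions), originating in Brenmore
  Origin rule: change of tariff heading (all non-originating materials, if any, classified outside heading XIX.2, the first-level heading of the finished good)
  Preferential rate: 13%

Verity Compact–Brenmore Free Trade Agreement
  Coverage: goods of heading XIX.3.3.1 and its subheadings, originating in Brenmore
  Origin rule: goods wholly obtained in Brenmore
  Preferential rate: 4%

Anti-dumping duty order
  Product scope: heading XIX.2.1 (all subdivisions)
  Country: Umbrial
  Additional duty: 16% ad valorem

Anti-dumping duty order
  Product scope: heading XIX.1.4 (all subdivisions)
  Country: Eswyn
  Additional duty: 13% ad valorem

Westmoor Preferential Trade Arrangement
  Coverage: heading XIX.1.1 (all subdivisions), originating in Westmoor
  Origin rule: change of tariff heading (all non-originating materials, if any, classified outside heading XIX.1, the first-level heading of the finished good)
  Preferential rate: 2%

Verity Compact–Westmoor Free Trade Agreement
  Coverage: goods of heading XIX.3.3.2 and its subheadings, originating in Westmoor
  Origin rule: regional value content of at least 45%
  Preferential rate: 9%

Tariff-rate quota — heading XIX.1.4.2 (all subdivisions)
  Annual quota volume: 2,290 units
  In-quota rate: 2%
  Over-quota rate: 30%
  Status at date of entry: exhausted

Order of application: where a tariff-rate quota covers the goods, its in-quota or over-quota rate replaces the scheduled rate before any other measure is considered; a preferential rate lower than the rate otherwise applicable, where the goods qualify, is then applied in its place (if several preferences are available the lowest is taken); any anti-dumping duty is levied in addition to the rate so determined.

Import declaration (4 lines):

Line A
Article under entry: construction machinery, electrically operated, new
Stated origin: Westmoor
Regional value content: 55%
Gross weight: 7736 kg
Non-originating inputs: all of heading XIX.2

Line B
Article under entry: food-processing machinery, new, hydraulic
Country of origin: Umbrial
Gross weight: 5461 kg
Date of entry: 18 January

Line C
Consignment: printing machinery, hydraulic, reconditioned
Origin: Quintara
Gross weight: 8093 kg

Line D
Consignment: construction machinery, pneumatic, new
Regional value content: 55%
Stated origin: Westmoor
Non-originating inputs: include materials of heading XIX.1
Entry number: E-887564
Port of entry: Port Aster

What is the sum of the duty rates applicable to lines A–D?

Line A: construction → XIX.1; electrically operated → XIX.1.1; new → XIX.1.1.1. Scheduled 29%. Westmoor agreement on XIX.1.1: CTH met → 2% available; Westmoor agreement on XIX.3.3.2: XIX.1.1.1 not covered; preferential 2%. → 2%.
Line B: food-processing → XIX.3; hydraulic → XIX.3.2; new → XIX.3.2.3. Scheduled 25%. No special measure applies. → 25%.
Line C: printing → XIX.2; hydraulic → XIX.2.1; reconditioned → XIX.2.1.1. Scheduled 10%. No special measure applies. → 10%.
Line D: construction → XIX.1; pneumatic → XIX.1.2; new → XIX.1.2.3. Scheduled 32%. Westmoor agreement on XIX.1.1: XIX.1.2.3 not covered; Westmoor agreement on XIX.3.3.2: XIX.1.2.3 not covered. → 32%.
Sum: 2% + 25% + 10% + 32% = 69%.

69%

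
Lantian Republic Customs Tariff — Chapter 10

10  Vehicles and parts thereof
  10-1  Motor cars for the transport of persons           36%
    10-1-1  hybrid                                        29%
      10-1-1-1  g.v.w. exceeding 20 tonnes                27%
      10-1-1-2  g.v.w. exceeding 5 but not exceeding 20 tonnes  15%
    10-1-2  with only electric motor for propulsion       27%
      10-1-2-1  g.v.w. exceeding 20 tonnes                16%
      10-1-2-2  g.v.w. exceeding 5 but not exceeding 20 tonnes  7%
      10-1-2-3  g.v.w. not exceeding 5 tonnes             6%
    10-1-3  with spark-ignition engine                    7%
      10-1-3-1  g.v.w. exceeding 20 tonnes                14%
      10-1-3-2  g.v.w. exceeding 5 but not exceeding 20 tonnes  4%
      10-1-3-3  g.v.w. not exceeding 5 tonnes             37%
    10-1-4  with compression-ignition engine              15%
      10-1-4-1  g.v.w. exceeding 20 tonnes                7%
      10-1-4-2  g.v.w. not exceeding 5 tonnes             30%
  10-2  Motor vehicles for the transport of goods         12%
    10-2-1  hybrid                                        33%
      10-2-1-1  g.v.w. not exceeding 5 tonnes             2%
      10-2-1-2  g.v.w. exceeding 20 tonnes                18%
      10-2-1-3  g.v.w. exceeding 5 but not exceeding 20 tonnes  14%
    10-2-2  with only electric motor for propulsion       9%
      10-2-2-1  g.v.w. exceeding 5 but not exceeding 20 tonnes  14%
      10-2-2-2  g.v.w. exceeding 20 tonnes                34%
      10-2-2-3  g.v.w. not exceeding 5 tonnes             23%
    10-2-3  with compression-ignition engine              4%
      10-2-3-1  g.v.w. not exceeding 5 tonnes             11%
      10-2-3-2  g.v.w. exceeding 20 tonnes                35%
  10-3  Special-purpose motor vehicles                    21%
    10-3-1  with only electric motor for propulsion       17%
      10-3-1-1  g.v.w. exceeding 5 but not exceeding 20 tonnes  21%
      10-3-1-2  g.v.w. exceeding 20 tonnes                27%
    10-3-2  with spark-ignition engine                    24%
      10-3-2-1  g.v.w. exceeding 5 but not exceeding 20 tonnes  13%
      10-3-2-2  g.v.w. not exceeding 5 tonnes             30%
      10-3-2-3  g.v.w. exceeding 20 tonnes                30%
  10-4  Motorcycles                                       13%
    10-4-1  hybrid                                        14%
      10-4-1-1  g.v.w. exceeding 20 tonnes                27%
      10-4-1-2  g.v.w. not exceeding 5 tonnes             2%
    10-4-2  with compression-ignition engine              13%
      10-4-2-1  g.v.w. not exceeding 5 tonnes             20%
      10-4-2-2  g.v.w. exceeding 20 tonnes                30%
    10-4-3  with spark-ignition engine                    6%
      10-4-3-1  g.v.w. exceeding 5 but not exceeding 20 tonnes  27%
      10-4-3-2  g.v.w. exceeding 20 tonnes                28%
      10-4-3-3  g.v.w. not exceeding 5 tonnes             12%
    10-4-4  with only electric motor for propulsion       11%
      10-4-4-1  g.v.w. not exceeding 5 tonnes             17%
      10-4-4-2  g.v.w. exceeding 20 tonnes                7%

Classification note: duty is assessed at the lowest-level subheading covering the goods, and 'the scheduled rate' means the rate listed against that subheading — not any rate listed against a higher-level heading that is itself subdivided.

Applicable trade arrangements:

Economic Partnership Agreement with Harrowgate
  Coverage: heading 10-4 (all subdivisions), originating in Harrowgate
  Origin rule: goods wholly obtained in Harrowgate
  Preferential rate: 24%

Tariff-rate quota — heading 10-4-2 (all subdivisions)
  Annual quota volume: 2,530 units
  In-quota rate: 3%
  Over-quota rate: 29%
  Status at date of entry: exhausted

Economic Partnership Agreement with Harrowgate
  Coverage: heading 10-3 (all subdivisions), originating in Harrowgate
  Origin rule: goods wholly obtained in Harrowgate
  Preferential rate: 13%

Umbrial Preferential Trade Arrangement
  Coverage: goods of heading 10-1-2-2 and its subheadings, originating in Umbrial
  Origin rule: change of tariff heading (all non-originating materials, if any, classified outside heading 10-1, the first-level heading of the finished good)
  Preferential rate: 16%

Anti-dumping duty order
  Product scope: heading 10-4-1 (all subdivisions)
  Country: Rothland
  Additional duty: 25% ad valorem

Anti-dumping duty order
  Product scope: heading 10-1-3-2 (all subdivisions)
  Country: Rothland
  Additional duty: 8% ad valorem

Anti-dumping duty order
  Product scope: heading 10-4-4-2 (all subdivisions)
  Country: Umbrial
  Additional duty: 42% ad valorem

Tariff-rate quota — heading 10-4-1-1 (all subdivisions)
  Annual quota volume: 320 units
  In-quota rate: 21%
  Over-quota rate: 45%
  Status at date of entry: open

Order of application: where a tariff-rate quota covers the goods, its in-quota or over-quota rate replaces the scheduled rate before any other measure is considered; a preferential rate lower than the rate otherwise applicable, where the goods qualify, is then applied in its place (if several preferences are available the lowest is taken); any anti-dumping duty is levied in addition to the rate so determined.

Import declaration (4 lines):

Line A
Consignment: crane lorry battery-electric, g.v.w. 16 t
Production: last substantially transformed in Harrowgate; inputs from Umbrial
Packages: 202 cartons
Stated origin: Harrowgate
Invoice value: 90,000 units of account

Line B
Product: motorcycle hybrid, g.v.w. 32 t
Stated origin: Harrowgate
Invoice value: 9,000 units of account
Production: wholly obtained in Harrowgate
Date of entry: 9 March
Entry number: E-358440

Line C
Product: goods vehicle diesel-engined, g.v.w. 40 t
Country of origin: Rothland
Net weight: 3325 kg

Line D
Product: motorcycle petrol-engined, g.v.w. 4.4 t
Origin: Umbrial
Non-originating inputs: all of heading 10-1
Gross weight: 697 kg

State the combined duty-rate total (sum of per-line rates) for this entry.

89%

Line A: crane lorry → 10-3; battery-electric → 10-3-1; g.v.w. 16 t → 10-3-1-1. Scheduled 21%. Harrowgate agreement on 10-4: 10-3-1-1 not covered; Harrowgate agreement on 10-3: not wholly obtained. → 21%.
Line B: motorcycle → 10-4; hybrid → 10-4-1; g.v.w. 32 t → 10-4-1-1. Scheduled 27%. quota on 10-4-1-1 open → in-quota 21%; Harrowgate agreement on 10-4: wholly obtained → 24% available; Harrowgate agreement on 10-3: 10-4-1-1 not covered; preference 24% not lower than 21% → no reduction. → 21%.
Line C: goods vehicle → 10-2; diesel-engined → 10-2-3; g.v.w. 40 t → 10-2-3-2. Scheduled 35%. No special measure applies. → 35%.
Line D: motorcycle → 10-4; petrol-engined → 10-4-3; g.v.w. 4.4 t → 10-4-3-3. Scheduled 12%. Umbrial agreement on 10-1-2-2: 10-4-3-3 not covered. → 12%.
Sum: 21% + 21% + 35% + 12% = 89%.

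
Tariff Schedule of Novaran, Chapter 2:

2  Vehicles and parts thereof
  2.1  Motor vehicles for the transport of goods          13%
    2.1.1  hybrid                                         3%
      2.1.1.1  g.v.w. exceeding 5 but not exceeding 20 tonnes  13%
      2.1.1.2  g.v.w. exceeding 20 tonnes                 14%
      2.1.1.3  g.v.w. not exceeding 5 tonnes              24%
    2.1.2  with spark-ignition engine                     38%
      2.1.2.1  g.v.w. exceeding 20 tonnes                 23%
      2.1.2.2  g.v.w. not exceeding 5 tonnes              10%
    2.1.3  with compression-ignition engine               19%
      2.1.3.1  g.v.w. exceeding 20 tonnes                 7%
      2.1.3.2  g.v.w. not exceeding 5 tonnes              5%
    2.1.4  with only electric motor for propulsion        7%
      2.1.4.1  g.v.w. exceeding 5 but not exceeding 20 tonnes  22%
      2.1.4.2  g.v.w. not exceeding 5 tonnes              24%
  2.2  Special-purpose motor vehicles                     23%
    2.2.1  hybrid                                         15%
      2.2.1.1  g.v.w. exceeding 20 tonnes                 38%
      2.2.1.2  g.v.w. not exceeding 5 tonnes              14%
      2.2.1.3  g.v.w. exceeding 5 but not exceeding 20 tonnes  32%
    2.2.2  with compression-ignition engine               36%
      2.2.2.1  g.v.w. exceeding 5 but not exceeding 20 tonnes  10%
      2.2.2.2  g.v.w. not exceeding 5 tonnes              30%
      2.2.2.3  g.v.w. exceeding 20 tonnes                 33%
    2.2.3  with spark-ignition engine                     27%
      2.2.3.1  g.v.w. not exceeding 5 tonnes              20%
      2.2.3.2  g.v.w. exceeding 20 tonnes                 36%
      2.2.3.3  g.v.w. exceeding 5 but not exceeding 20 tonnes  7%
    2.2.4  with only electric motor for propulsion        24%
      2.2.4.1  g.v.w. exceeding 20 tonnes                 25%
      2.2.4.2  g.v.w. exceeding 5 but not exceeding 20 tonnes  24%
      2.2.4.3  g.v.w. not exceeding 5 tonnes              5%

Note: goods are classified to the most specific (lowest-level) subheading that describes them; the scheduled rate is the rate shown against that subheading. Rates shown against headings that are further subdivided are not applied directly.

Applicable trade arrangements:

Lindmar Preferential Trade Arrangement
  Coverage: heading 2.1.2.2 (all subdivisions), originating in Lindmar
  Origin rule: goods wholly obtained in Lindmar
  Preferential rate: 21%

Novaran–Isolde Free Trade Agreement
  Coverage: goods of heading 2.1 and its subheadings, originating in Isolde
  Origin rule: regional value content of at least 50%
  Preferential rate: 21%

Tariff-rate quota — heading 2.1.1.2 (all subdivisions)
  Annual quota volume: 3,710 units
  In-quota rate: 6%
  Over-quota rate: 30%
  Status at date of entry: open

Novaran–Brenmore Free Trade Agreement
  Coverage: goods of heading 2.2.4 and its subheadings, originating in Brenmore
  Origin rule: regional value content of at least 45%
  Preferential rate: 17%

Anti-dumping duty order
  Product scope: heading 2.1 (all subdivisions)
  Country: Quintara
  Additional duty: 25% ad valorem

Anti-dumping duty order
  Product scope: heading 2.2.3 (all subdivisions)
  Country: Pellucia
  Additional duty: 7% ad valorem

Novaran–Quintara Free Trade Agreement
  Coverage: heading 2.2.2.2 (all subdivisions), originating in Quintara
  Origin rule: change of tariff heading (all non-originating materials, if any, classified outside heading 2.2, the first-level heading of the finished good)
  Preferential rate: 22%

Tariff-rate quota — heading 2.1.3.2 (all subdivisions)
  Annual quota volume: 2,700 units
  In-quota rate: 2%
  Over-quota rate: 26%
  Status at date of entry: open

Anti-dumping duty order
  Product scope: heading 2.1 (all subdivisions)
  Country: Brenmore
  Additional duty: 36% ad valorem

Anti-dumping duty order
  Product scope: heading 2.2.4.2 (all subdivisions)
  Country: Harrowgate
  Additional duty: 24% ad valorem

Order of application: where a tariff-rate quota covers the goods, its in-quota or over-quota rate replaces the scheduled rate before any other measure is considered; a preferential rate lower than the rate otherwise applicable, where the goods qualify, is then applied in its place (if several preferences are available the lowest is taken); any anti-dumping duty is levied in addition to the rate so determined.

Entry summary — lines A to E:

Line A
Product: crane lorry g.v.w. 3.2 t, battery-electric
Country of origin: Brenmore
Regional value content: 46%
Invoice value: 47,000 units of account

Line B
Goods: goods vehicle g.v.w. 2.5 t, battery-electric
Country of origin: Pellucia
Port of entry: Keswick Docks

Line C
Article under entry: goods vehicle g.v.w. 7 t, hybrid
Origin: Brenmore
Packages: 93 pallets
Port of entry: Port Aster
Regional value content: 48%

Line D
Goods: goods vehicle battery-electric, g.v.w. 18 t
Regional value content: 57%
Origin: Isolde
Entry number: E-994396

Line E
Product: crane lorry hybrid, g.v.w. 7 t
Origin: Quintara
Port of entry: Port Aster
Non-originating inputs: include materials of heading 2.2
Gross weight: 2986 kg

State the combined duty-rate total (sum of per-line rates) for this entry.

Line A: crane lorry → 2.2; battery-electric → 2.2.4; g.v.w. 3.2 t → 2.2.4.3. Scheduled 5%. Brenmore agreement on 2.2.4: RVC ≥ 45% → 17% available; preference 17% not lower than 5% → no reduction. → 5%.
Line B: goods vehicle → 2.1; battery-electric → 2.1.4; g.v.w. 2.5 t → 2.1.4.2. Scheduled 24%. No special measure applies. → 24%.
Line C: goods vehicle → 2.1; hybrid → 2.1.1; g.v.w. 7 t → 2.1.1.1. Scheduled 13%. Brenmore agreement on 2.2.4: 2.1.1.1 not covered; anti-dumping (Brenmore, 2.1): +36%; total 13% + 36% = 49%. → 49%.
Line D: goods vehicle → 2.1; battery-electric → 2.1.4; g.v.w. 18 t → 2.1.4.1. Scheduled 22%. Isolde agreement on 2.1: RVC ≥ 50% → 21% available; preferential 21%. → 21%.
Line E: crane lorry → 2.2; hybrid → 2.2.1; g.v.w. 7 t → 2.2.1.3. Scheduled 32%. Quintara agreement on 2.2.2.2: 2.2.1.3 not covered. → 32%.
Sum: 5% + 24% + 49% + 21% + 32% = 131%.

131%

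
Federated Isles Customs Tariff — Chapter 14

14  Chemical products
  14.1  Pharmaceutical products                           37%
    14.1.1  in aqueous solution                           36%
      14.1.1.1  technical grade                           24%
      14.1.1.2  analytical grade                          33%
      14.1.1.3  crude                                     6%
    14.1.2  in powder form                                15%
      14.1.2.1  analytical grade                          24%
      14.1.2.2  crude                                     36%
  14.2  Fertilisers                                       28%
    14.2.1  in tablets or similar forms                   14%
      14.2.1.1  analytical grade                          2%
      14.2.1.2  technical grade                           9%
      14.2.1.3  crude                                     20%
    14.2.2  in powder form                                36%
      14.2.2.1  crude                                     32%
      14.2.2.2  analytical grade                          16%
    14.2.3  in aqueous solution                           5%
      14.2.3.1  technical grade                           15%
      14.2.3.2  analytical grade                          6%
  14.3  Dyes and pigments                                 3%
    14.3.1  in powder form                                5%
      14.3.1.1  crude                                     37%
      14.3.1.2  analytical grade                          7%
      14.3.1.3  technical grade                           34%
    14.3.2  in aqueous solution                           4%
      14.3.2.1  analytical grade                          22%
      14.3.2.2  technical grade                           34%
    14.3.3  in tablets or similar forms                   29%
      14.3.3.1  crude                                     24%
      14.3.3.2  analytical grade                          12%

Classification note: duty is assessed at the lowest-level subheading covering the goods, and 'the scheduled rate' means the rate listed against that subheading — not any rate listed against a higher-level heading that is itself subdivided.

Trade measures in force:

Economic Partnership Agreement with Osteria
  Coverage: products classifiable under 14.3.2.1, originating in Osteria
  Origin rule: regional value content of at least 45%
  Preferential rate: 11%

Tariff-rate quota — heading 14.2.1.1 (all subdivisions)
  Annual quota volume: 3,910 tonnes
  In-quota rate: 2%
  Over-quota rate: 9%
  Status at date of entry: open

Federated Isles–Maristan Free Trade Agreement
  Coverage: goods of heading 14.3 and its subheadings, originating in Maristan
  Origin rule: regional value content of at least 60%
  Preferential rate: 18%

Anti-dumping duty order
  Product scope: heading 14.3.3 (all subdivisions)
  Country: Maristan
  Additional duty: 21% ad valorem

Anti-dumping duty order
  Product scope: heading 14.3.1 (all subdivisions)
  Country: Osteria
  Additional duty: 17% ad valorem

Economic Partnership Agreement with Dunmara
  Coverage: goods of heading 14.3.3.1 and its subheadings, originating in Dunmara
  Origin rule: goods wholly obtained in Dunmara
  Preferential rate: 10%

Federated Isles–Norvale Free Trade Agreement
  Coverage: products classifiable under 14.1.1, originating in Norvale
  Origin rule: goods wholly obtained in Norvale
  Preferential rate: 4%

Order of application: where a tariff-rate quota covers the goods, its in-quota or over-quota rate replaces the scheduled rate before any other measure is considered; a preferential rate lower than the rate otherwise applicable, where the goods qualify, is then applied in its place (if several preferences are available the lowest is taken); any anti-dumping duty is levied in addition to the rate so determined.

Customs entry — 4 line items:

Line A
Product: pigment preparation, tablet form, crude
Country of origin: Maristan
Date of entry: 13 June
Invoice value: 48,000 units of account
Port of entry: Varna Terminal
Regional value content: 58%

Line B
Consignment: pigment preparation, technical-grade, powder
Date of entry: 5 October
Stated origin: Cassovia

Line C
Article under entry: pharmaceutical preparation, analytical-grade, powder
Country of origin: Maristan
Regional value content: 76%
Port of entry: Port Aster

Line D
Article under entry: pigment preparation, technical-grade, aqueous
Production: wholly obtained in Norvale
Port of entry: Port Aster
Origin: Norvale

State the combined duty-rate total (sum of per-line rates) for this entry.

137%

Line A: pigment → 14.3; tablet form → 14.3.3; crude → 14.3.3.1. Scheduled 24%. Maristan agreement on 14.3: RVC < 60%; anti-dumping (Maristan, 14.3.3): +21%; total 24% + 21% = 45%. → 45%.
Line B: pigment → 14.3; powder → 14.3.1; technical-grade → 14.3.1.3. Scheduled 34%. No special measure applies. → 34%.
Line C: pharmaceutical → 14.1; powder → 14.1.2; analytical-grade → 14.1.2.1. Scheduled 24%. Maristan agreement on 14.3: 14.1.2.1 not covered. → 24%.
Line D: pigment → 14.3; aqueous → 14.3.2; technical-grade → 14.3.2.2. Scheduled 34%. Norvale agreement on 14.1.1: 14.3.2.2 not covered. → 34%.
Sum: 45% + 34% + 24% + 34% = 137%.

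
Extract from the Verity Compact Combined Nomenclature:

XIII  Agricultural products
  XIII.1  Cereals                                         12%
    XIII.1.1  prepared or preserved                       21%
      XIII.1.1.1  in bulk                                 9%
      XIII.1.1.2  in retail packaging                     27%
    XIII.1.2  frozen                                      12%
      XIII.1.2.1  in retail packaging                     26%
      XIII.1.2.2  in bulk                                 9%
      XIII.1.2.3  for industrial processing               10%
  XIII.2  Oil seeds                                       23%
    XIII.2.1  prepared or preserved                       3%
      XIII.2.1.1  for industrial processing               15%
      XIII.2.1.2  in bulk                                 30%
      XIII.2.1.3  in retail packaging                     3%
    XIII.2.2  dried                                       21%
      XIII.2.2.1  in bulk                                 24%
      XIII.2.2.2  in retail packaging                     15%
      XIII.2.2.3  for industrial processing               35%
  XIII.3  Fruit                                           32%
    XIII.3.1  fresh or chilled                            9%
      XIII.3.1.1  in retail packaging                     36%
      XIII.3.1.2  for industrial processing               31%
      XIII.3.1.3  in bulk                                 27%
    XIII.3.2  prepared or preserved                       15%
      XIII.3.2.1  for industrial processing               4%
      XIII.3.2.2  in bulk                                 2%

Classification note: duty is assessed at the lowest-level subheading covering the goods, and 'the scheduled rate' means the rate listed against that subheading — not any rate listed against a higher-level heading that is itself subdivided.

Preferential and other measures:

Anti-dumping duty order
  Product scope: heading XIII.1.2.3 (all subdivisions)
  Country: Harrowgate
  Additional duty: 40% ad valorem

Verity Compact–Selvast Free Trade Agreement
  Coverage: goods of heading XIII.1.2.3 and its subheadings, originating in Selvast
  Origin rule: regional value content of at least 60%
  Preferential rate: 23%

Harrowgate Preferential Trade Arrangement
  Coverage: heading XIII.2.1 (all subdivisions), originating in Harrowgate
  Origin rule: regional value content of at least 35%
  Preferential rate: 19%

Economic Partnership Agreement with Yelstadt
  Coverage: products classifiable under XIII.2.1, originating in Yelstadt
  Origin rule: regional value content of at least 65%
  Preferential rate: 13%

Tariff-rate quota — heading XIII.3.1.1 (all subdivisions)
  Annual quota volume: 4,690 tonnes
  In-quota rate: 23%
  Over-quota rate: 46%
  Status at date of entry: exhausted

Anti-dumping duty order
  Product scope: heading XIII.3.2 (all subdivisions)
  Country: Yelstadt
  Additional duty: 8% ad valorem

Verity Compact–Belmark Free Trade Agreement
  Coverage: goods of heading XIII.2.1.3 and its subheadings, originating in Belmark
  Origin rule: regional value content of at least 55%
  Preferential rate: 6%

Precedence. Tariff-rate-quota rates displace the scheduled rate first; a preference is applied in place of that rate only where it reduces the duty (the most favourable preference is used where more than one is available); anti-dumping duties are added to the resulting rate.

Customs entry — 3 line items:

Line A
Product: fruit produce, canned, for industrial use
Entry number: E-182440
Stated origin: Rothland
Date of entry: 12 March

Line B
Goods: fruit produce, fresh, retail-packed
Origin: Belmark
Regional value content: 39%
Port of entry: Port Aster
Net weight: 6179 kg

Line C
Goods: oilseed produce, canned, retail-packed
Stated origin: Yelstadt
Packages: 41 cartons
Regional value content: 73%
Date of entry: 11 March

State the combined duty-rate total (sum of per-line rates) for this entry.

Line A: fruit → XIII.3; canned → XIII.3.2; for industrial use → XIII.3.2.1. Scheduled 4%. No special measure applies. → 4%.
Line B: fruit → XIII.3; fresh → XIII.3.1; retail-packed → XIII.3.1.1. Scheduled 36%. quota on XIII.3.1.1 exhausted → over-quota 46%; Belmark agreement on XIII.2.1.3: XIII.3.1.1 not covered. → 46%.
Line C: oilseed → XIII.2; canned → XIII.2.1; retail-packed → XIII.2.1.3. Scheduled 3%. Yelstadt agreement on XIII.2.1: RVC ≥ 65% → 13% available; preference 13% not lower than 3% → no reduction. → 3%.
Sum: 4% + 46% + 3% = 53%.

53%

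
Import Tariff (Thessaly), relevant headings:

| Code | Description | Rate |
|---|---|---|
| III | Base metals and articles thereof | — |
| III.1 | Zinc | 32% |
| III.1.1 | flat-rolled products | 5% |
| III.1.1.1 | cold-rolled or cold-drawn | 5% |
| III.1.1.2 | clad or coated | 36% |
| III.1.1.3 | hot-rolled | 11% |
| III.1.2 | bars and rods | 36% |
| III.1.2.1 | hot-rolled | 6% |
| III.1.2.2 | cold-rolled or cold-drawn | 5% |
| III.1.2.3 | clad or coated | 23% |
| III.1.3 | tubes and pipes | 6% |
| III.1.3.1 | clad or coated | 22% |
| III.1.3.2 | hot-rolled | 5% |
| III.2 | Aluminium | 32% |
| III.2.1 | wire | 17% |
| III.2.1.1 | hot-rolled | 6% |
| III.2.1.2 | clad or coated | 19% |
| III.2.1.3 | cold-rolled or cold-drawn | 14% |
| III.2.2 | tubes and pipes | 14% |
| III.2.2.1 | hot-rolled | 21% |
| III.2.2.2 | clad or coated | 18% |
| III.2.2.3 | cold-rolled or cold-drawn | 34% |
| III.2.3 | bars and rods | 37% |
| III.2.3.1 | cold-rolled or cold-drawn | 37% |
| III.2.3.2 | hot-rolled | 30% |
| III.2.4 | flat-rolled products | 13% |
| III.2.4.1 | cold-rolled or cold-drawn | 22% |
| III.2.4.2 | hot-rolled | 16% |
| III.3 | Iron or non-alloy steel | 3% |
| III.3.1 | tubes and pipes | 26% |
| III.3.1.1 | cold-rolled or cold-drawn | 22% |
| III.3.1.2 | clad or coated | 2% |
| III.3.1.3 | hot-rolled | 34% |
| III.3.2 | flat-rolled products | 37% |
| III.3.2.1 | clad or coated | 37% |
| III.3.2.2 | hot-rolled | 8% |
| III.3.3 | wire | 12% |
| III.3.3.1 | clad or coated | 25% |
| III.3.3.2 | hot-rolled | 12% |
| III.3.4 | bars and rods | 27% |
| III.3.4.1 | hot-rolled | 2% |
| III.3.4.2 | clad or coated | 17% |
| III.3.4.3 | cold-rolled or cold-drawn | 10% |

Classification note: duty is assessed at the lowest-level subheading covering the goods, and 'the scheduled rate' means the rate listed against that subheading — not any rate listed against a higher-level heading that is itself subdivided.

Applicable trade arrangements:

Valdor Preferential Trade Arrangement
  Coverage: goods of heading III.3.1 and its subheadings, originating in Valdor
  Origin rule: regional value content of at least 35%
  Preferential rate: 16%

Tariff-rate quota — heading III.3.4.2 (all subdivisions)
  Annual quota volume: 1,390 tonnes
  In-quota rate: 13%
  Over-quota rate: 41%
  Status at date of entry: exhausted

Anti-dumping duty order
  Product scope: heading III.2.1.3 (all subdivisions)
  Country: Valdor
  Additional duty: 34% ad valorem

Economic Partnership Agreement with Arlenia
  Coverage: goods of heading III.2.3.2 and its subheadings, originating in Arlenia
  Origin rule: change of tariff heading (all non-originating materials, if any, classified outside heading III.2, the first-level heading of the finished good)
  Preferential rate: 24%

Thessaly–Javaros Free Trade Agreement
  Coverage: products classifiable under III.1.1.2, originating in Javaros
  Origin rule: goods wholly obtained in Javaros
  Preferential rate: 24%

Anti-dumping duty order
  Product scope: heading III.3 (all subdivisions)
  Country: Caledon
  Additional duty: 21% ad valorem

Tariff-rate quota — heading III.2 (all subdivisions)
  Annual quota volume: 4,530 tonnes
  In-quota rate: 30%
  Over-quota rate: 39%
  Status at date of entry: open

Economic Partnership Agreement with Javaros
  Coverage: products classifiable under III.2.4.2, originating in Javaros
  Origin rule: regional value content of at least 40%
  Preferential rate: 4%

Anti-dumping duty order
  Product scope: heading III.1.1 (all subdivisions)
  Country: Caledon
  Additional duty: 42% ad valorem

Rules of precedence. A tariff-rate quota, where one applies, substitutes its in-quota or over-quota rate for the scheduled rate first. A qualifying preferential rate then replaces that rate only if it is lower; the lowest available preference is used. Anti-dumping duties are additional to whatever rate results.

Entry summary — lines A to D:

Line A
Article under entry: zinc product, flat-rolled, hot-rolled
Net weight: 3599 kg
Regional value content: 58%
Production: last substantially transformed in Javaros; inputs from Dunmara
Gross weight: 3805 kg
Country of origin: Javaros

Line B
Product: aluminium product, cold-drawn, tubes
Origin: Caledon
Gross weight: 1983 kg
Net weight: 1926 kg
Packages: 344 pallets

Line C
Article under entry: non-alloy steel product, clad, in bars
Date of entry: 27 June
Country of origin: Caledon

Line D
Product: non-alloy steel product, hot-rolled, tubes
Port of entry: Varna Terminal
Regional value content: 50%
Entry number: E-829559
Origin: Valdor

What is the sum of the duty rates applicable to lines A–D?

Line A: zinc → III.1; flat-rolled → III.1.1; hot-rolled → III.1.1.3. Scheduled 11%. Javaros agreement on III.1.1.2: III.1.1.3 not covered; Javaros agreement on III.2.4.2: III.1.1.3 not covered. → 11%.
Line B: aluminium → III.2; tubes → III.2.2; cold-drawn → III.2.2.3. Scheduled 34%. quota on III.2 open → in-quota 30%. → 30%.
Line C: non-alloy steel → III.3; in bars → III.3.4; clad → III.3.4.2. Scheduled 17%. quota on III.3.4.2 exhausted → over-quota 41%; anti-dumping (Caledon, III.3): +21%; total 41% + 21% = 62%. → 62%.
Line D: non-alloy steel → III.3; tubes → III.3.1; hot-rolled → III.3.1.3. Scheduled 34%. Valdor agreement on III.3.1: RVC ≥ 35% → 16% available; preferential 16%. → 16%.
Sum: 11% + 30% + 62% + 16% = 119%.

119%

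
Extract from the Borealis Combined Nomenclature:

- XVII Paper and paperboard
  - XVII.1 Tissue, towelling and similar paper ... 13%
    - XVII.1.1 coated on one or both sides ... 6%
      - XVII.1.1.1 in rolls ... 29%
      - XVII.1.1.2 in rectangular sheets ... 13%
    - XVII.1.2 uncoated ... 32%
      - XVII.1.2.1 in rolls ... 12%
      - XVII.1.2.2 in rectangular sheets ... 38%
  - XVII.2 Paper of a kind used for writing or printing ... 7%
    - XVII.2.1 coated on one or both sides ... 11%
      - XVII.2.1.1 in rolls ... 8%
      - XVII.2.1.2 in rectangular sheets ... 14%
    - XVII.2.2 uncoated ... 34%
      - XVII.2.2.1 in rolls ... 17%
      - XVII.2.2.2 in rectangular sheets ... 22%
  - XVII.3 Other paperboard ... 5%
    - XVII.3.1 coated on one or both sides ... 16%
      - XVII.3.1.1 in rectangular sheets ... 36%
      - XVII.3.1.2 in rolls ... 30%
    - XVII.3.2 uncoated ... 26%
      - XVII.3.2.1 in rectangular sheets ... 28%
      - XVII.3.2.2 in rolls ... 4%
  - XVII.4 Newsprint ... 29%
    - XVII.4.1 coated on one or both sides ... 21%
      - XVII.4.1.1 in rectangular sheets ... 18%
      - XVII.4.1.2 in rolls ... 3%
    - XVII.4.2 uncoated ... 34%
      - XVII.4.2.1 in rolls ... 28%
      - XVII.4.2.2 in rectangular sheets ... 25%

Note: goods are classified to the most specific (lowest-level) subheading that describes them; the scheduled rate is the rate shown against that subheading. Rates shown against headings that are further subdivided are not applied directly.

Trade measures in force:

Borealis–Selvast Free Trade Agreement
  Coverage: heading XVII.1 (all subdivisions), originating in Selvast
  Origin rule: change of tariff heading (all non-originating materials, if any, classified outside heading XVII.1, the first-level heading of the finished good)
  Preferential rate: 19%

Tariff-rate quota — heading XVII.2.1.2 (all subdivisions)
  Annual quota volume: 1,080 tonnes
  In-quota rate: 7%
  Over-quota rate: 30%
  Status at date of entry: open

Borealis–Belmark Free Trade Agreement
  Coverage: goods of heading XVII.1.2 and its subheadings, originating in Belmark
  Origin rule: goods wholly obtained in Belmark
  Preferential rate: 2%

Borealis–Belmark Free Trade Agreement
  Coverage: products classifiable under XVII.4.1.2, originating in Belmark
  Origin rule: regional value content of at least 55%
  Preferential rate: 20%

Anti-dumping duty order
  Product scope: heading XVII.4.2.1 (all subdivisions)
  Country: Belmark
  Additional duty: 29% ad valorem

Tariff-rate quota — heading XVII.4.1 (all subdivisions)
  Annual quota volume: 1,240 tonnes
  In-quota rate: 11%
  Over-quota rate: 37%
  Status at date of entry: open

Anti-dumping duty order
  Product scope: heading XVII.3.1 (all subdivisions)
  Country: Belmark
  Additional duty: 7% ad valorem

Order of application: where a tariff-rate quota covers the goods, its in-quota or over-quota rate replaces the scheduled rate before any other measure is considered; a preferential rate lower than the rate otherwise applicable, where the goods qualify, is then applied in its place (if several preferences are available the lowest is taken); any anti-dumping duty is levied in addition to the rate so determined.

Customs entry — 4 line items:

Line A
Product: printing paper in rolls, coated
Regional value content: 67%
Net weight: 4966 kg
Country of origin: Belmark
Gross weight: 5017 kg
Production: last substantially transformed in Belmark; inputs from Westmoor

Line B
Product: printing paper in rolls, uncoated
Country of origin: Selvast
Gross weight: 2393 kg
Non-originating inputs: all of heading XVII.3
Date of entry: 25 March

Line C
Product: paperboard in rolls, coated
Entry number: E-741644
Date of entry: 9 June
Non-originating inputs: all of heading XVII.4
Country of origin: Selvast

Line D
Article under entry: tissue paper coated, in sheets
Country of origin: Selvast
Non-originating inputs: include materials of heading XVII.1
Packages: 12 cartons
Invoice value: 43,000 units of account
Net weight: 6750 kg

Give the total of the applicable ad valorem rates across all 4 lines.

Line A: printing paper → XVII.2; coated → XVII.2.1; in rolls → XVII.2.1.1. Scheduled 8%. Belmark agreement on XVII.1.2: XVII.2.1.1 not covered; Belmark agreement on XVII.4.1.2: XVII.2.1.1 not covered. → 8%.
Line B: printing paper → XVII.2; uncoated → XVII.2.2; in rolls → XVII.2.2.1. Scheduled 17%. Selvast agreement on XVII.1: XVII.2.2.1 not covered. → 17%.
Line C: paperboard → XVII.3; coated → XVII.3.1; in rolls → XVII.3.1.2. Scheduled 30%. Selvast agreement on XVII.1: XVII.3.1.2 not covered. → 30%.
Line D: tissue paper → XVII.1; coated → XVII.1.1; in sheets → XVII.1.1.2. Scheduled 13%. Selvast agreement on XVII.1: CTH not met. → 13%.
Sum: 8% + 17% + 30% + 13% = 68%.

68%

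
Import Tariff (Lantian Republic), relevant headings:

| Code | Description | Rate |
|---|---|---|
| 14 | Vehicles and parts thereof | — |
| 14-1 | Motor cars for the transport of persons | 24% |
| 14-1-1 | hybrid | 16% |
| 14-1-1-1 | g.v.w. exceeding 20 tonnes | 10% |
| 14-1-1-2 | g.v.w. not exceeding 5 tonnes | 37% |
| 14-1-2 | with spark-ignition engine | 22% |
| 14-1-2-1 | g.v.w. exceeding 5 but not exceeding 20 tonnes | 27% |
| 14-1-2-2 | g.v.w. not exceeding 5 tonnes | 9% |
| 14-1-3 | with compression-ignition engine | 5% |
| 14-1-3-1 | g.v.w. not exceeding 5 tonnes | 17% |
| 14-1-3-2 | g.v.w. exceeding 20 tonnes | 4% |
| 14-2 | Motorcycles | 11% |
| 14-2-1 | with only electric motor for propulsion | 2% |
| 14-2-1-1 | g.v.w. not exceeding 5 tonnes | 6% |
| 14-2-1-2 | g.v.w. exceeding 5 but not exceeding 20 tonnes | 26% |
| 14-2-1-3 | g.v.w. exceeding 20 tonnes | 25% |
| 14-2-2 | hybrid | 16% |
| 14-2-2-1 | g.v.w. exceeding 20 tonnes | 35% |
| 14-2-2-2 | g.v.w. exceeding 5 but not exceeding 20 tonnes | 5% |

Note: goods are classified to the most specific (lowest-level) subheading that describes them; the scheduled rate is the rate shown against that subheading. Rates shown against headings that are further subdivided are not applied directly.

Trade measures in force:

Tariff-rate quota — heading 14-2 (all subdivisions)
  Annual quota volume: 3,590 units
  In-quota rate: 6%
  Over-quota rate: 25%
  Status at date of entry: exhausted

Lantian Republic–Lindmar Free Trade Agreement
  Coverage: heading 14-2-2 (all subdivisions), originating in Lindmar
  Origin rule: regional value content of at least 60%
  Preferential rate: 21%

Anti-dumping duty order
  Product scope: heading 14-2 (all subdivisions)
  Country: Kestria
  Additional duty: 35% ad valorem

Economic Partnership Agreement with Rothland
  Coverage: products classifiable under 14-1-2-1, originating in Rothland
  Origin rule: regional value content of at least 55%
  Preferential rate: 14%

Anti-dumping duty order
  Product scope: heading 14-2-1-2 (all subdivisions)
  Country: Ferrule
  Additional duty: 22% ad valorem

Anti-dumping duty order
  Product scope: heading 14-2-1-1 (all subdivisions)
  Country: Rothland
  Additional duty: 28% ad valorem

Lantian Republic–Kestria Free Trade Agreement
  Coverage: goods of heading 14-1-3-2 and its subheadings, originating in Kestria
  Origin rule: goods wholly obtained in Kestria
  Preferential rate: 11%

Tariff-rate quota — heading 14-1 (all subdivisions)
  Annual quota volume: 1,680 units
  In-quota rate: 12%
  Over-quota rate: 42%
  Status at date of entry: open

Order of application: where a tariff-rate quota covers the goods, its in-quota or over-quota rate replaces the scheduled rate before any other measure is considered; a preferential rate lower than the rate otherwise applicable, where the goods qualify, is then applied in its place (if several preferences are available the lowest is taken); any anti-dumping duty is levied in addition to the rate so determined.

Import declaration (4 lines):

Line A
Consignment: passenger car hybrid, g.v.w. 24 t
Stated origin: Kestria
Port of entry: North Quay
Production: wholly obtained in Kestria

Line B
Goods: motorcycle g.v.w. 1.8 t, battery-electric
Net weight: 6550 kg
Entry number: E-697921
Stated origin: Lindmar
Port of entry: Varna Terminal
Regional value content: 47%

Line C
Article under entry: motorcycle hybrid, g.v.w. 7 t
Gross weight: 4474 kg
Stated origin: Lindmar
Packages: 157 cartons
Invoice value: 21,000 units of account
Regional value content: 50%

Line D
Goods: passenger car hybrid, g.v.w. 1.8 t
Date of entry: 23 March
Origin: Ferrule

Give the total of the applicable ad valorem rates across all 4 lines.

Line A: passenger car → 14-1; hybrid → 14-1-1; g.v.w. 24 t → 14-1-1-1. Scheduled 10%. quota on 14-1 open → in-quota 12%; Kestria agreement on 14-1-3-2: 14-1-1-1 not covered. → 12%.
Line B: motorcycle → 14-2; battery-electric → 14-2-1; g.v.w. 1.8 t → 14-2-1-1. Scheduled 6%. quota on 14-2 exhausted → over-quota 25%; Lindmar agreement on 14-2-2: 14-2-1-1 not covered. → 25%.
Line C: motorcycle → 14-2; hybrid → 14-2-2; g.v.w. 7 t → 14-2-2-2. Scheduled 5%. quota on 14-2 exhausted → over-quota 25%; Lindmar agreement on 14-2-2: RVC < 60%. → 25%.
Line D: passenger car → 14-1; hybrid → 14-1-1; g.v.w. 1.8 t → 14-1-1-2. Scheduled 37%. quota on 14-1 open → in-quota 12%. → 12%.
Sum: 12% + 25% + 25% + 12% = 74%.

74%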